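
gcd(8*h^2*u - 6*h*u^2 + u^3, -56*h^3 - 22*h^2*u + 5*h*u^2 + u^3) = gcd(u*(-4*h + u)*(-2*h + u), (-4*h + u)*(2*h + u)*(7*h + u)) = -4*h + u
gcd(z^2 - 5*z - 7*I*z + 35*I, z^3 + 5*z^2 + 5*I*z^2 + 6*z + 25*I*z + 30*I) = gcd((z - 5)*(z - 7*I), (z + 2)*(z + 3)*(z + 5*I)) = 1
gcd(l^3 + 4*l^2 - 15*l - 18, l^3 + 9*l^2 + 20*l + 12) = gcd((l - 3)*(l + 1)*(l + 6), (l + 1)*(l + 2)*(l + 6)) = l^2 + 7*l + 6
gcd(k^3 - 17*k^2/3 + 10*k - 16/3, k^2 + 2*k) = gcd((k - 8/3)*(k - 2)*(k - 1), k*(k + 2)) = 1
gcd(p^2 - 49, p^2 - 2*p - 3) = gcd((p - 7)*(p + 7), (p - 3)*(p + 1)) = 1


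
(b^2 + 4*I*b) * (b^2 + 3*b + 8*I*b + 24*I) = b^4 + 3*b^3 + 12*I*b^3 - 32*b^2 + 36*I*b^2 - 96*b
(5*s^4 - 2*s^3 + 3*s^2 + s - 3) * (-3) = -15*s^4 + 6*s^3 - 9*s^2 - 3*s + 9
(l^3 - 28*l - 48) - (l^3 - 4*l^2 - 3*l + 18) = 4*l^2 - 25*l - 66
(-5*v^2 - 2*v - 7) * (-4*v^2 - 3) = 20*v^4 + 8*v^3 + 43*v^2 + 6*v + 21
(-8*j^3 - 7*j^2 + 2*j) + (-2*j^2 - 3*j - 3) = -8*j^3 - 9*j^2 - j - 3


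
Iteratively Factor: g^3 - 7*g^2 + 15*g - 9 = (g - 3)*(g^2 - 4*g + 3) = (g - 3)^2*(g - 1)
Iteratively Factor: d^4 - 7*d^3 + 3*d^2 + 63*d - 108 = (d - 3)*(d^3 - 4*d^2 - 9*d + 36) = (d - 3)^2*(d^2 - d - 12) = (d - 3)^2*(d + 3)*(d - 4)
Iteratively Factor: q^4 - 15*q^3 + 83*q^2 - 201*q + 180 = (q - 3)*(q^3 - 12*q^2 + 47*q - 60) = (q - 4)*(q - 3)*(q^2 - 8*q + 15) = (q - 5)*(q - 4)*(q - 3)*(q - 3)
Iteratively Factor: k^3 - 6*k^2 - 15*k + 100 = (k + 4)*(k^2 - 10*k + 25) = (k - 5)*(k + 4)*(k - 5)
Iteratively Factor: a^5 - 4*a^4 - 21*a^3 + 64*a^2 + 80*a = (a - 4)*(a^4 - 21*a^2 - 20*a) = a*(a - 4)*(a^3 - 21*a - 20) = a*(a - 5)*(a - 4)*(a^2 + 5*a + 4) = a*(a - 5)*(a - 4)*(a + 1)*(a + 4)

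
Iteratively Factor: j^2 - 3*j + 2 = (j - 2)*(j - 1)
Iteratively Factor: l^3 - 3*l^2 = (l)*(l^2 - 3*l) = l^2*(l - 3)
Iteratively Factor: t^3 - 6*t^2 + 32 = (t + 2)*(t^2 - 8*t + 16) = (t - 4)*(t + 2)*(t - 4)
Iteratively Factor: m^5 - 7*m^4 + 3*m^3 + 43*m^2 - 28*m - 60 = (m - 5)*(m^4 - 2*m^3 - 7*m^2 + 8*m + 12) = (m - 5)*(m + 2)*(m^3 - 4*m^2 + m + 6) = (m - 5)*(m + 1)*(m + 2)*(m^2 - 5*m + 6) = (m - 5)*(m - 2)*(m + 1)*(m + 2)*(m - 3)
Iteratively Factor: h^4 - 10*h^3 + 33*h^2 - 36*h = (h)*(h^3 - 10*h^2 + 33*h - 36) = h*(h - 4)*(h^2 - 6*h + 9) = h*(h - 4)*(h - 3)*(h - 3)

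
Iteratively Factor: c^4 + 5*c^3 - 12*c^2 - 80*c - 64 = (c + 1)*(c^3 + 4*c^2 - 16*c - 64) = (c + 1)*(c + 4)*(c^2 - 16) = (c - 4)*(c + 1)*(c + 4)*(c + 4)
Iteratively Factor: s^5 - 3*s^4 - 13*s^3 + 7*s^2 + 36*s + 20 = (s + 2)*(s^4 - 5*s^3 - 3*s^2 + 13*s + 10) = (s + 1)*(s + 2)*(s^3 - 6*s^2 + 3*s + 10) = (s + 1)^2*(s + 2)*(s^2 - 7*s + 10) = (s - 2)*(s + 1)^2*(s + 2)*(s - 5)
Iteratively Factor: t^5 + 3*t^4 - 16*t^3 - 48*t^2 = (t + 4)*(t^4 - t^3 - 12*t^2) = (t + 3)*(t + 4)*(t^3 - 4*t^2) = (t - 4)*(t + 3)*(t + 4)*(t^2) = t*(t - 4)*(t + 3)*(t + 4)*(t)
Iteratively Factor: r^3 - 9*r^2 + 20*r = (r - 4)*(r^2 - 5*r) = r*(r - 4)*(r - 5)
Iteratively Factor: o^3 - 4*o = (o)*(o^2 - 4) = o*(o + 2)*(o - 2)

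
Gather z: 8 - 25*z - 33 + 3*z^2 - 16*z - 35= 3*z^2 - 41*z - 60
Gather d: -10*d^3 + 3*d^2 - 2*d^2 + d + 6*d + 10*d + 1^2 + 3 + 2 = -10*d^3 + d^2 + 17*d + 6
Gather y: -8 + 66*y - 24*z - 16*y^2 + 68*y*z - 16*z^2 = -16*y^2 + y*(68*z + 66) - 16*z^2 - 24*z - 8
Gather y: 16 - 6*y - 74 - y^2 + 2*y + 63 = -y^2 - 4*y + 5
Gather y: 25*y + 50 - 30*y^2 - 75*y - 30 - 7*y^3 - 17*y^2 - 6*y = -7*y^3 - 47*y^2 - 56*y + 20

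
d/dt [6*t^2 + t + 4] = 12*t + 1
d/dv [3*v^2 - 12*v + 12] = 6*v - 12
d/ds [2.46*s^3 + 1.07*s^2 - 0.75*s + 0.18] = 7.38*s^2 + 2.14*s - 0.75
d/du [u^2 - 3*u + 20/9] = 2*u - 3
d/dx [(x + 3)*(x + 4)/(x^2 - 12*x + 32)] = (-19*x^2 + 40*x + 368)/(x^4 - 24*x^3 + 208*x^2 - 768*x + 1024)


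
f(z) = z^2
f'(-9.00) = -18.00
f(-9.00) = 81.00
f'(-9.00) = -18.00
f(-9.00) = 81.00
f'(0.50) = 1.00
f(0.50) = 0.25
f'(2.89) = 5.78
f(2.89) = 8.35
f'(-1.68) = -3.36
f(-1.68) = 2.82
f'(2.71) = 5.42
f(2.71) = 7.34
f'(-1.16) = -2.32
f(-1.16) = 1.35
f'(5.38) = 10.76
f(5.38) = 28.94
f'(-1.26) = -2.52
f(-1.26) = 1.59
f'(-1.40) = -2.80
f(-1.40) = 1.96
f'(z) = 2*z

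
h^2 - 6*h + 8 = (h - 4)*(h - 2)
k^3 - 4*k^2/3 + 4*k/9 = k*(k - 2/3)^2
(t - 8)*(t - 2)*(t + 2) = t^3 - 8*t^2 - 4*t + 32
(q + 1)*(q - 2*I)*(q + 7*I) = q^3 + q^2 + 5*I*q^2 + 14*q + 5*I*q + 14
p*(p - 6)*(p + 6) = p^3 - 36*p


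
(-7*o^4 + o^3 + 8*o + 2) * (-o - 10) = 7*o^5 + 69*o^4 - 10*o^3 - 8*o^2 - 82*o - 20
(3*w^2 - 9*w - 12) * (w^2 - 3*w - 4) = 3*w^4 - 18*w^3 + 3*w^2 + 72*w + 48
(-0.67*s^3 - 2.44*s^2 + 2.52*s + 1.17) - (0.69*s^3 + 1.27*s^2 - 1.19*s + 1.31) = -1.36*s^3 - 3.71*s^2 + 3.71*s - 0.14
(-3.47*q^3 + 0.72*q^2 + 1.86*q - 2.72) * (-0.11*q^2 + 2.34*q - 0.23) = 0.3817*q^5 - 8.199*q^4 + 2.2783*q^3 + 4.486*q^2 - 6.7926*q + 0.6256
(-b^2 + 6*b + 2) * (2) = -2*b^2 + 12*b + 4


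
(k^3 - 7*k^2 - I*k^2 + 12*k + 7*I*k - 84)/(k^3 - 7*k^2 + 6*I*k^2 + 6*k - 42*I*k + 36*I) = (k^3 + k^2*(-7 - I) + k*(12 + 7*I) - 84)/(k^3 + k^2*(-7 + 6*I) + k*(6 - 42*I) + 36*I)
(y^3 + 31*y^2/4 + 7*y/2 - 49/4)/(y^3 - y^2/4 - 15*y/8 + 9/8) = 2*(4*y^2 + 35*y + 49)/(8*y^2 + 6*y - 9)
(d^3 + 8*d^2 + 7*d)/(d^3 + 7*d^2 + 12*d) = (d^2 + 8*d + 7)/(d^2 + 7*d + 12)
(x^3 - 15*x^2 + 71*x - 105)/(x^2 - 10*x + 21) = x - 5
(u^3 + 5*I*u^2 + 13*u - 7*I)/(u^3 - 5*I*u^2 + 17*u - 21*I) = (u^2 + 6*I*u + 7)/(u^2 - 4*I*u + 21)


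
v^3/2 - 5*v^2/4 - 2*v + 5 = (v/2 + 1)*(v - 5/2)*(v - 2)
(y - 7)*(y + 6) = y^2 - y - 42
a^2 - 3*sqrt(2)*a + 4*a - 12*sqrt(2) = (a + 4)*(a - 3*sqrt(2))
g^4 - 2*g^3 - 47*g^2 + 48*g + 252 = (g - 7)*(g - 3)*(g + 2)*(g + 6)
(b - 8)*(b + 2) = b^2 - 6*b - 16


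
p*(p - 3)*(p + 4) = p^3 + p^2 - 12*p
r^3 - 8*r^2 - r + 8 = (r - 8)*(r - 1)*(r + 1)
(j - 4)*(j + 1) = j^2 - 3*j - 4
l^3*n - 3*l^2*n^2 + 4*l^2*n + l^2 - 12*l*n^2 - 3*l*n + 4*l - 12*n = (l + 4)*(l - 3*n)*(l*n + 1)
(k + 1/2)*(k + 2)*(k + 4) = k^3 + 13*k^2/2 + 11*k + 4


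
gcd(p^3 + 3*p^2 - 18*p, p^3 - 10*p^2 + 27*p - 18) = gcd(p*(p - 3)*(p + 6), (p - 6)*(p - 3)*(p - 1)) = p - 3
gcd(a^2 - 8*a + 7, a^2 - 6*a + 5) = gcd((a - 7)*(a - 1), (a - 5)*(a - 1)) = a - 1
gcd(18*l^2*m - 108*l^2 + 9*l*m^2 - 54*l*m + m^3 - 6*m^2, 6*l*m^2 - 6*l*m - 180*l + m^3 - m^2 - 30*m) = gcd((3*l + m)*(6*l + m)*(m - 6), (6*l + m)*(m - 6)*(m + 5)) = 6*l*m - 36*l + m^2 - 6*m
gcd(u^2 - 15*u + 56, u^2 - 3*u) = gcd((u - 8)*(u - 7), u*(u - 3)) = 1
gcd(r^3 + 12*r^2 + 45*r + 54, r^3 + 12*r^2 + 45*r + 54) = r^3 + 12*r^2 + 45*r + 54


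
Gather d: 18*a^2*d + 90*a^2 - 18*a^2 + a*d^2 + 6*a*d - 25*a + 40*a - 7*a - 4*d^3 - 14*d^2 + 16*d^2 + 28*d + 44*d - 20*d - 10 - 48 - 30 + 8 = 72*a^2 + 8*a - 4*d^3 + d^2*(a + 2) + d*(18*a^2 + 6*a + 52) - 80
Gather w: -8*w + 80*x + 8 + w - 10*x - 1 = -7*w + 70*x + 7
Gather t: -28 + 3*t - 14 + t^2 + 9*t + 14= t^2 + 12*t - 28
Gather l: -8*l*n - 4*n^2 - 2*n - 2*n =-8*l*n - 4*n^2 - 4*n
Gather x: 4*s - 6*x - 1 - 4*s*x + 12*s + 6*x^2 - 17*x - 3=16*s + 6*x^2 + x*(-4*s - 23) - 4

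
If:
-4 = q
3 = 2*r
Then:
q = -4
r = 3/2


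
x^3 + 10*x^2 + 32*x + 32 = (x + 2)*(x + 4)^2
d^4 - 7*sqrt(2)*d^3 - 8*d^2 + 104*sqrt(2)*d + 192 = (d - 6*sqrt(2))*(d - 4*sqrt(2))*(d + sqrt(2))*(d + 2*sqrt(2))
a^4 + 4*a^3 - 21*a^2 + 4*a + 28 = (a - 2)^2*(a + 1)*(a + 7)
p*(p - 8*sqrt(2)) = p^2 - 8*sqrt(2)*p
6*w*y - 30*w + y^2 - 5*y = (6*w + y)*(y - 5)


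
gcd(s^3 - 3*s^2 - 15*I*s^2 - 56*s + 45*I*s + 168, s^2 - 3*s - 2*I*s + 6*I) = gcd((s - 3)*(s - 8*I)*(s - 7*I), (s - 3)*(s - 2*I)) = s - 3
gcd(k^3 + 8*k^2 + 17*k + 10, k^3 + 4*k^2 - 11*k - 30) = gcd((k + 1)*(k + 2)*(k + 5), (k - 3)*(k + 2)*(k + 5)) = k^2 + 7*k + 10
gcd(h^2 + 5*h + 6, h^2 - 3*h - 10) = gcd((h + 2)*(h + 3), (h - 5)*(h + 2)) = h + 2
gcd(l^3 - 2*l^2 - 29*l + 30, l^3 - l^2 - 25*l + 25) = l^2 + 4*l - 5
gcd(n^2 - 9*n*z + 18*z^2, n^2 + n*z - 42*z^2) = -n + 6*z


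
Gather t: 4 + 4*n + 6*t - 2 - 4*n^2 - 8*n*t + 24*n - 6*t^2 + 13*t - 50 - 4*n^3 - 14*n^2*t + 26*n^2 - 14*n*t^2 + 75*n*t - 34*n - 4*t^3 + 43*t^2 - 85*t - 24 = -4*n^3 + 22*n^2 - 6*n - 4*t^3 + t^2*(37 - 14*n) + t*(-14*n^2 + 67*n - 66) - 72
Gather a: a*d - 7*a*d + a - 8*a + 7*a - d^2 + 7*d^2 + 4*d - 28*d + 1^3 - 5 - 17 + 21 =-6*a*d + 6*d^2 - 24*d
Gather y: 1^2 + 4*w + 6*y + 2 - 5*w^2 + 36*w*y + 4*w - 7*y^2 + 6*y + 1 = -5*w^2 + 8*w - 7*y^2 + y*(36*w + 12) + 4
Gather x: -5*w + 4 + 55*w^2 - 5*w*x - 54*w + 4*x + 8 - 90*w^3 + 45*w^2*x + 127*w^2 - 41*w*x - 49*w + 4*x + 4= -90*w^3 + 182*w^2 - 108*w + x*(45*w^2 - 46*w + 8) + 16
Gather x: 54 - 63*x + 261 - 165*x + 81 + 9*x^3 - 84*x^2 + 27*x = 9*x^3 - 84*x^2 - 201*x + 396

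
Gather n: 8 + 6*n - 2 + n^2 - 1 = n^2 + 6*n + 5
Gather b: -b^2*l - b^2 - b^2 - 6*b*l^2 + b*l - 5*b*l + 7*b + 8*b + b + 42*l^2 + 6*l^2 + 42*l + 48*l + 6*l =b^2*(-l - 2) + b*(-6*l^2 - 4*l + 16) + 48*l^2 + 96*l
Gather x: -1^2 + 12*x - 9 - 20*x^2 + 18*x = -20*x^2 + 30*x - 10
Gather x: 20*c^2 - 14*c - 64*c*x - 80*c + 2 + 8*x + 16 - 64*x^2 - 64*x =20*c^2 - 94*c - 64*x^2 + x*(-64*c - 56) + 18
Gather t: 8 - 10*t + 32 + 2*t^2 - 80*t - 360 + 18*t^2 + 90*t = 20*t^2 - 320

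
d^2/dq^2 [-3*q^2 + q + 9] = -6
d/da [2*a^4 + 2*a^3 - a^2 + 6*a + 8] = 8*a^3 + 6*a^2 - 2*a + 6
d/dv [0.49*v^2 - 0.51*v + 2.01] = 0.98*v - 0.51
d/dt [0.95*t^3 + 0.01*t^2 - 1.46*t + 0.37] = 2.85*t^2 + 0.02*t - 1.46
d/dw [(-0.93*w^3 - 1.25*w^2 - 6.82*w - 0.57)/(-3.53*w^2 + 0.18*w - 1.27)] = (3.2829*w^4 - 0.3348*w^3 - 20.7563*w^2 - 0.8492*w + 8.764)/(12.4609*w^4 - 1.2708*w^3 + 8.9986*w^2 - 0.4572*w + 1.6129)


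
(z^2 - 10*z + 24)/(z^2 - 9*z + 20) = (z - 6)/(z - 5)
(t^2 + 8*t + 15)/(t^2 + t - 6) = (t + 5)/(t - 2)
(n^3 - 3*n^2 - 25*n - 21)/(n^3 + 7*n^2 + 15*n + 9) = (n - 7)/(n + 3)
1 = 1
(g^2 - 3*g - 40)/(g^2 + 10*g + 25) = (g - 8)/(g + 5)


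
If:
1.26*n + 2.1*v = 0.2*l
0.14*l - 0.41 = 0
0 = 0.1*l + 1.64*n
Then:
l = 2.93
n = -0.18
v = 0.39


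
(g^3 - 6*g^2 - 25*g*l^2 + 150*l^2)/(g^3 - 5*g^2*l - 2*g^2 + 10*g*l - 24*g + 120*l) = (g + 5*l)/(g + 4)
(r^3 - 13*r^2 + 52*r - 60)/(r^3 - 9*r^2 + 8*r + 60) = (r - 2)/(r + 2)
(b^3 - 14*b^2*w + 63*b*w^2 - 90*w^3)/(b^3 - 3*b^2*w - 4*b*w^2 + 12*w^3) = (-b^2 + 11*b*w - 30*w^2)/(-b^2 + 4*w^2)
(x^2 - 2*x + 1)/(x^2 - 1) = (x - 1)/(x + 1)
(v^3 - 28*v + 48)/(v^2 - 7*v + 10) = (v^2 + 2*v - 24)/(v - 5)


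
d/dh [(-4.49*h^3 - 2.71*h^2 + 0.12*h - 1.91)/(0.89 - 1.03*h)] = (9.2494*h^3 - 9.197*h^2 - 4.8238*h - 1.8605)/(1.0609*h^2 - 1.8334*h + 0.7921)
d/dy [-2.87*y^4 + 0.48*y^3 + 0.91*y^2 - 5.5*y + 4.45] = -11.48*y^3 + 1.44*y^2 + 1.82*y - 5.5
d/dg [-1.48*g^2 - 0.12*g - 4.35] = -2.96*g - 0.12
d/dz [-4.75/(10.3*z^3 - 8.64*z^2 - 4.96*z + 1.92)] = (146.775*z^2 - 82.08*z - 23.56)/(10.3*z^3 - 8.64*z^2 - 4.96*z + 1.92)^2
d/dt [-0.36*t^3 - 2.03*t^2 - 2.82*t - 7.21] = -1.08*t^2 - 4.06*t - 2.82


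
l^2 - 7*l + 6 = (l - 6)*(l - 1)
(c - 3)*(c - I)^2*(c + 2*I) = c^4 - 3*c^3 + 3*c^2 - 9*c - 2*I*c + 6*I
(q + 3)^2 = q^2 + 6*q + 9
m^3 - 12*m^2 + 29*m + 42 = (m - 7)*(m - 6)*(m + 1)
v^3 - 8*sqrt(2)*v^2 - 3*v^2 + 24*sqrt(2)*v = v*(v - 3)*(v - 8*sqrt(2))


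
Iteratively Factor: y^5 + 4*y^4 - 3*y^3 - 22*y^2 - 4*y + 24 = (y + 2)*(y^4 + 2*y^3 - 7*y^2 - 8*y + 12) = (y - 2)*(y + 2)*(y^3 + 4*y^2 + y - 6) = (y - 2)*(y + 2)^2*(y^2 + 2*y - 3) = (y - 2)*(y + 2)^2*(y + 3)*(y - 1)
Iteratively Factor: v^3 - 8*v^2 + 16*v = (v - 4)*(v^2 - 4*v) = v*(v - 4)*(v - 4)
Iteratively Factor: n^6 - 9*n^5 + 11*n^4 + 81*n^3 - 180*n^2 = (n + 3)*(n^5 - 12*n^4 + 47*n^3 - 60*n^2) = (n - 5)*(n + 3)*(n^4 - 7*n^3 + 12*n^2) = (n - 5)*(n - 3)*(n + 3)*(n^3 - 4*n^2) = (n - 5)*(n - 4)*(n - 3)*(n + 3)*(n^2) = n*(n - 5)*(n - 4)*(n - 3)*(n + 3)*(n)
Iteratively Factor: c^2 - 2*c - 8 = (c - 4)*(c + 2)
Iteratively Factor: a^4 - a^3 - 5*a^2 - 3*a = (a - 3)*(a^3 + 2*a^2 + a) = a*(a - 3)*(a^2 + 2*a + 1) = a*(a - 3)*(a + 1)*(a + 1)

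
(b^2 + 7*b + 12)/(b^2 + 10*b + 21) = (b + 4)/(b + 7)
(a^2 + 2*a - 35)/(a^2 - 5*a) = (a + 7)/a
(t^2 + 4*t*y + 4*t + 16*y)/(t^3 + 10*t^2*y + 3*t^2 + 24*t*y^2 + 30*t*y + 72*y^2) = (t + 4)/(t^2 + 6*t*y + 3*t + 18*y)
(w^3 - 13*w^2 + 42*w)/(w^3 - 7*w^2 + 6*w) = (w - 7)/(w - 1)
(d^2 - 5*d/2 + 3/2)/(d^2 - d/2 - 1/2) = (2*d - 3)/(2*d + 1)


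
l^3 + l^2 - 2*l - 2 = (l + 1)*(l - sqrt(2))*(l + sqrt(2))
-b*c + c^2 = c*(-b + c)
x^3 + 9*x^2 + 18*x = x*(x + 3)*(x + 6)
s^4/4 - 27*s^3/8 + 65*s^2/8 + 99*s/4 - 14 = (s/4 + 1/2)*(s - 8)*(s - 7)*(s - 1/2)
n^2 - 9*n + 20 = (n - 5)*(n - 4)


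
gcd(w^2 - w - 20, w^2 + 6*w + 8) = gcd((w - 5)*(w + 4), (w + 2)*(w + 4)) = w + 4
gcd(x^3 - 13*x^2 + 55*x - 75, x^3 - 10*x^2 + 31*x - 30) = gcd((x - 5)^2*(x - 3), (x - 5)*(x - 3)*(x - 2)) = x^2 - 8*x + 15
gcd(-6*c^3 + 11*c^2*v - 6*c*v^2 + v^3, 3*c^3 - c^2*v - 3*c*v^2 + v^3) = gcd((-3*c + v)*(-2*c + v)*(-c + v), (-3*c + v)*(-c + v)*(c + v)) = 3*c^2 - 4*c*v + v^2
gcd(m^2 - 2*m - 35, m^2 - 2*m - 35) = m^2 - 2*m - 35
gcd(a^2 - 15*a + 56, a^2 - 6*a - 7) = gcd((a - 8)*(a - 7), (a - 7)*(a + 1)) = a - 7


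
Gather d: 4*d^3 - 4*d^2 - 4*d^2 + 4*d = 4*d^3 - 8*d^2 + 4*d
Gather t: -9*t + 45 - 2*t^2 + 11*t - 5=-2*t^2 + 2*t + 40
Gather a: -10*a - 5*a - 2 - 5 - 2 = -15*a - 9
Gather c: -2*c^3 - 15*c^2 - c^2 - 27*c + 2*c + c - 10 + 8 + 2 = -2*c^3 - 16*c^2 - 24*c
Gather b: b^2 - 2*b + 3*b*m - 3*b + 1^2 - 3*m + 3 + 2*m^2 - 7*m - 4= b^2 + b*(3*m - 5) + 2*m^2 - 10*m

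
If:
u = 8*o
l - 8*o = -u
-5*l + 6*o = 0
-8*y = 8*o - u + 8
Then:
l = 0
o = 0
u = 0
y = -1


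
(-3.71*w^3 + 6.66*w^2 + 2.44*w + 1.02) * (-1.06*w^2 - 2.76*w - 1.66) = 3.9326*w^5 + 3.18*w^4 - 14.8094*w^3 - 18.8712*w^2 - 6.8656*w - 1.6932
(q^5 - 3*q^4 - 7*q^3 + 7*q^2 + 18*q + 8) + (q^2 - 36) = q^5 - 3*q^4 - 7*q^3 + 8*q^2 + 18*q - 28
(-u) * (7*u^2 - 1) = -7*u^3 + u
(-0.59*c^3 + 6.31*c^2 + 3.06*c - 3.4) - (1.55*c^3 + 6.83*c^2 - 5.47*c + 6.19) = -2.14*c^3 - 0.52*c^2 + 8.53*c - 9.59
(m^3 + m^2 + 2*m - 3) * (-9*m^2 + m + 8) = -9*m^5 - 8*m^4 - 9*m^3 + 37*m^2 + 13*m - 24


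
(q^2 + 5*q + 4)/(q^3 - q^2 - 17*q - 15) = (q + 4)/(q^2 - 2*q - 15)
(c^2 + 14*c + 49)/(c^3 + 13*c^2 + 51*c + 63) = (c + 7)/(c^2 + 6*c + 9)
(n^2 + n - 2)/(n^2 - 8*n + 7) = (n + 2)/(n - 7)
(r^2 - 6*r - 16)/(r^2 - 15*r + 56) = (r + 2)/(r - 7)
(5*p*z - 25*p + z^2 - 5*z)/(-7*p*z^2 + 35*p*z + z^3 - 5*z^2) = (5*p + z)/(z*(-7*p + z))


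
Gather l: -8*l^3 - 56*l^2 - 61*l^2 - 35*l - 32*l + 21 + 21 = -8*l^3 - 117*l^2 - 67*l + 42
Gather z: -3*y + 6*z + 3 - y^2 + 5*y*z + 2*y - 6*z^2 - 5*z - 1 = -y^2 - y - 6*z^2 + z*(5*y + 1) + 2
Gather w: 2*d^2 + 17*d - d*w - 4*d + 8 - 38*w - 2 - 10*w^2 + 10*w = 2*d^2 + 13*d - 10*w^2 + w*(-d - 28) + 6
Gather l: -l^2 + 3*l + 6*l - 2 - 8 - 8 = -l^2 + 9*l - 18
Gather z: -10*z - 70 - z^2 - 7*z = -z^2 - 17*z - 70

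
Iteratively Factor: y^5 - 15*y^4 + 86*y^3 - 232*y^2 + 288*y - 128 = (y - 4)*(y^4 - 11*y^3 + 42*y^2 - 64*y + 32) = (y - 4)*(y - 1)*(y^3 - 10*y^2 + 32*y - 32) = (y - 4)^2*(y - 1)*(y^2 - 6*y + 8) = (y - 4)^3*(y - 1)*(y - 2)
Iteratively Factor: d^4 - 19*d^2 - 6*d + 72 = (d + 3)*(d^3 - 3*d^2 - 10*d + 24) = (d + 3)^2*(d^2 - 6*d + 8) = (d - 4)*(d + 3)^2*(d - 2)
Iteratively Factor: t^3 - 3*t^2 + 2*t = (t - 1)*(t^2 - 2*t) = (t - 2)*(t - 1)*(t)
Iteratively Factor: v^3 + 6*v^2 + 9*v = (v)*(v^2 + 6*v + 9) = v*(v + 3)*(v + 3)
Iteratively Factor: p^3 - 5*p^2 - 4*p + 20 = (p + 2)*(p^2 - 7*p + 10) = (p - 2)*(p + 2)*(p - 5)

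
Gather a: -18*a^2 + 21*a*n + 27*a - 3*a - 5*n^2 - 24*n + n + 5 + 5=-18*a^2 + a*(21*n + 24) - 5*n^2 - 23*n + 10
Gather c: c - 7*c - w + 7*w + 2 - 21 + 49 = -6*c + 6*w + 30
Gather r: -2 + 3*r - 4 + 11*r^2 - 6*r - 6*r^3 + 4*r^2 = -6*r^3 + 15*r^2 - 3*r - 6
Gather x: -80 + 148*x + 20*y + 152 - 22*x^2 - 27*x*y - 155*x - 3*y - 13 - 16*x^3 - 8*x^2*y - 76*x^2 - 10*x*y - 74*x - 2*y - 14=-16*x^3 + x^2*(-8*y - 98) + x*(-37*y - 81) + 15*y + 45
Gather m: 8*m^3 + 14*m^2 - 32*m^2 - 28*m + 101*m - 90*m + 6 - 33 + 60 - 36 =8*m^3 - 18*m^2 - 17*m - 3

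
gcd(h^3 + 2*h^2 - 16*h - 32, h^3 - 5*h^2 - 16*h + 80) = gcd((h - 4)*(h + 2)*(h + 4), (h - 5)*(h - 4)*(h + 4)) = h^2 - 16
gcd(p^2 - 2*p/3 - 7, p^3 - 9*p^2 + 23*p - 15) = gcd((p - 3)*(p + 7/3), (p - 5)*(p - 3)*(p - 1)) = p - 3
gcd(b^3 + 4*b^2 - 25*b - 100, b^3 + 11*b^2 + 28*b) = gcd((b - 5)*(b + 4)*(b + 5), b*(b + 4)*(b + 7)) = b + 4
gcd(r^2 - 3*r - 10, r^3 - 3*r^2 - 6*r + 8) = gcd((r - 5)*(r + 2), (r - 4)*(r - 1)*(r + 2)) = r + 2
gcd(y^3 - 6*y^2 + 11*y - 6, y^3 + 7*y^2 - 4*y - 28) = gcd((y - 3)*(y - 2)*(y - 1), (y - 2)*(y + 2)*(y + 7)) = y - 2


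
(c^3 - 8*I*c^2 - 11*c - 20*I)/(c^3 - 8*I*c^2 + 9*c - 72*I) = (c^3 - 8*I*c^2 - 11*c - 20*I)/(c^3 - 8*I*c^2 + 9*c - 72*I)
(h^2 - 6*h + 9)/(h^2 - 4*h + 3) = (h - 3)/(h - 1)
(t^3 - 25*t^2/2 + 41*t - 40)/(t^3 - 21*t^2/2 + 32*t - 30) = (t - 8)/(t - 6)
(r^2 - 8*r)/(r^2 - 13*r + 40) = r/(r - 5)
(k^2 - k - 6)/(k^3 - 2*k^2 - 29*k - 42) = (k - 3)/(k^2 - 4*k - 21)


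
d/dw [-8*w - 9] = -8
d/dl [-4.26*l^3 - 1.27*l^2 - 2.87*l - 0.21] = -12.78*l^2 - 2.54*l - 2.87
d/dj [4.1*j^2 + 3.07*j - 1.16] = 8.2*j + 3.07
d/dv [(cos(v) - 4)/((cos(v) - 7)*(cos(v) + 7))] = (cos(v)^2 - 8*cos(v) + 49)*sin(v)/((cos(v) - 7)^2*(cos(v) + 7)^2)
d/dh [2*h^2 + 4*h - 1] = 4*h + 4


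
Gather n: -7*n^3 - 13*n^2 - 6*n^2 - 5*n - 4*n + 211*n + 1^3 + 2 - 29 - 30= -7*n^3 - 19*n^2 + 202*n - 56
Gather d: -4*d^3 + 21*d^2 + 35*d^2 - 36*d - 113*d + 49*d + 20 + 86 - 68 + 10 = -4*d^3 + 56*d^2 - 100*d + 48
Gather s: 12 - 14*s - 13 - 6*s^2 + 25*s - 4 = -6*s^2 + 11*s - 5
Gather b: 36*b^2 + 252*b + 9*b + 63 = 36*b^2 + 261*b + 63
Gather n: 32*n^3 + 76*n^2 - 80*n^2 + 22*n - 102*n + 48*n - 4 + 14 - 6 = 32*n^3 - 4*n^2 - 32*n + 4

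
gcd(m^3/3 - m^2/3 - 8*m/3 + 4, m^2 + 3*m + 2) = 1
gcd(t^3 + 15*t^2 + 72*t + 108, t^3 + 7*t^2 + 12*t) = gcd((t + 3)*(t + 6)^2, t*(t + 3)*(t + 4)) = t + 3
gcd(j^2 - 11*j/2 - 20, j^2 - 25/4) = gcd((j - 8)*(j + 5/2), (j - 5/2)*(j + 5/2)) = j + 5/2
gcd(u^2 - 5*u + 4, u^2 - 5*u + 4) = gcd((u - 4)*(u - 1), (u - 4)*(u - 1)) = u^2 - 5*u + 4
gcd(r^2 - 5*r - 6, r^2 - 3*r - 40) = 1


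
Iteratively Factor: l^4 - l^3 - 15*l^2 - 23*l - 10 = (l + 1)*(l^3 - 2*l^2 - 13*l - 10) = (l + 1)^2*(l^2 - 3*l - 10) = (l - 5)*(l + 1)^2*(l + 2)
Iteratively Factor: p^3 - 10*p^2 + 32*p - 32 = (p - 4)*(p^2 - 6*p + 8) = (p - 4)^2*(p - 2)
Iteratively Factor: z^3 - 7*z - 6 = (z + 1)*(z^2 - z - 6) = (z + 1)*(z + 2)*(z - 3)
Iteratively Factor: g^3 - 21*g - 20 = (g + 1)*(g^2 - g - 20) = (g + 1)*(g + 4)*(g - 5)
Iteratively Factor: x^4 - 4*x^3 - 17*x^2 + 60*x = (x - 3)*(x^3 - x^2 - 20*x) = (x - 3)*(x + 4)*(x^2 - 5*x) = x*(x - 3)*(x + 4)*(x - 5)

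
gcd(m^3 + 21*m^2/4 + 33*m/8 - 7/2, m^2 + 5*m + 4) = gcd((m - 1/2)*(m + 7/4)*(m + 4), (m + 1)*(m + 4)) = m + 4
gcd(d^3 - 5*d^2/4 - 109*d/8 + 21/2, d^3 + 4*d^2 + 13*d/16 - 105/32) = d^2 + 11*d/4 - 21/8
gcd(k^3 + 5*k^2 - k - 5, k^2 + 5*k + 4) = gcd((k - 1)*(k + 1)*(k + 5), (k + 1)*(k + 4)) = k + 1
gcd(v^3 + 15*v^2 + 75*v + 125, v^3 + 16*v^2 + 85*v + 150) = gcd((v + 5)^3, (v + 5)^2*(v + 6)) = v^2 + 10*v + 25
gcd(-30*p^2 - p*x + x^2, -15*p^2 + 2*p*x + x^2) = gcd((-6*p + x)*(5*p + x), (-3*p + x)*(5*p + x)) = 5*p + x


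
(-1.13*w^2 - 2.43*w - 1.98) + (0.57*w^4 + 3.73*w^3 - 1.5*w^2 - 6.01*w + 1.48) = 0.57*w^4 + 3.73*w^3 - 2.63*w^2 - 8.44*w - 0.5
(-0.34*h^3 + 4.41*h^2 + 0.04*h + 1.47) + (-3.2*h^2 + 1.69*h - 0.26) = -0.34*h^3 + 1.21*h^2 + 1.73*h + 1.21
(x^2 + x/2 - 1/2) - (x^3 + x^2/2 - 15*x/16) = -x^3 + x^2/2 + 23*x/16 - 1/2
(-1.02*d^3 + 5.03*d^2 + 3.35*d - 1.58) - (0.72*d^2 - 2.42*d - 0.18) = -1.02*d^3 + 4.31*d^2 + 5.77*d - 1.4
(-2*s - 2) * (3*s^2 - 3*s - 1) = -6*s^3 + 8*s + 2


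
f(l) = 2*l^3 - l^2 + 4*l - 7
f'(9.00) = 472.00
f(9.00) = 1406.00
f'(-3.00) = 64.00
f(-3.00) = -82.00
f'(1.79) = 19.64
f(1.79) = 8.43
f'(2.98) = 51.32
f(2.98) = 48.97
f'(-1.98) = 31.48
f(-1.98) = -34.37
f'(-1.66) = 23.85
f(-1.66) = -25.54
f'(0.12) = 3.85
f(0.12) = -6.53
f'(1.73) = 18.50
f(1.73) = 7.28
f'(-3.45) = 82.32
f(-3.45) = -114.83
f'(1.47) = 14.03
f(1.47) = 3.07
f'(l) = 6*l^2 - 2*l + 4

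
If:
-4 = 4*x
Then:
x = -1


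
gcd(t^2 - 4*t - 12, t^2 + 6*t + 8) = t + 2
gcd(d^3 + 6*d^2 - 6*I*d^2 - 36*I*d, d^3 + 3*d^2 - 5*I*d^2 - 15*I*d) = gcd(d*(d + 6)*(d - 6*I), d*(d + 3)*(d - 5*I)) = d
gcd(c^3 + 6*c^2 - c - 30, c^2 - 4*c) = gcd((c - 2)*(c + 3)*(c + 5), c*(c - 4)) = 1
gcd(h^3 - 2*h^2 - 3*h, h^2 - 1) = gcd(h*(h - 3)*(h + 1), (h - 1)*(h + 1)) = h + 1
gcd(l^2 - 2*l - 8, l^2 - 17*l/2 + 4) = 1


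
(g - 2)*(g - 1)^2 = g^3 - 4*g^2 + 5*g - 2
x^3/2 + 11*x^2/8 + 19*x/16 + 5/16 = (x/2 + 1/4)*(x + 1)*(x + 5/4)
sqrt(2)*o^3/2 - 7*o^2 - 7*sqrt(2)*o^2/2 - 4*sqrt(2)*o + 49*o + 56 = (o - 8)*(o - 7*sqrt(2))*(sqrt(2)*o/2 + sqrt(2)/2)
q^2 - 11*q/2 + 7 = (q - 7/2)*(q - 2)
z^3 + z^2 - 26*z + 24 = (z - 4)*(z - 1)*(z + 6)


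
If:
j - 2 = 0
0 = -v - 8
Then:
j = 2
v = -8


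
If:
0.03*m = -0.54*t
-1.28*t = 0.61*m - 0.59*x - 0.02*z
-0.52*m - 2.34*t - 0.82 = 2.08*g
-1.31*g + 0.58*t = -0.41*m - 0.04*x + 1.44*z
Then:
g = -0.409514823884441*z - 0.247500335785517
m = 2.18407906071702*z - 0.782562311708014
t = 0.0434756839837786 - 0.12133772559539*z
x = 1.96097616656827*z - 0.714769719733309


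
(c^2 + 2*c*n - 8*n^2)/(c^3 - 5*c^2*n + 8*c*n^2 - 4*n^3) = (c + 4*n)/(c^2 - 3*c*n + 2*n^2)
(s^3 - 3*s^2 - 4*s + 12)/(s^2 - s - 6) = s - 2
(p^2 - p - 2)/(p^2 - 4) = (p + 1)/(p + 2)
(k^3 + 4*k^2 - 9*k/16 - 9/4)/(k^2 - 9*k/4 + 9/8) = (4*k^2 + 19*k + 12)/(2*(2*k - 3))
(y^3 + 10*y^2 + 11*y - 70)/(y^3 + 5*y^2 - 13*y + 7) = (y^2 + 3*y - 10)/(y^2 - 2*y + 1)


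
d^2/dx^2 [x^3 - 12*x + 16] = 6*x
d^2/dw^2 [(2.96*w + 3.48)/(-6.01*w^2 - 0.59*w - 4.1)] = (-(2.96*w + 3.48)*(12.02*w + 0.59)*(24.04*w + 1.18) + (106.7376*w + 45.3224)*(6.01*w^2 + 0.59*w + 4.1))/(6.01*w^2 + 0.59*w + 4.1)^3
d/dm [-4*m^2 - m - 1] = -8*m - 1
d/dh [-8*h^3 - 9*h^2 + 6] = 6*h*(-4*h - 3)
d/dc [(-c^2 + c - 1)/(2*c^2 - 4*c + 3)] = (2*c^2 - 2*c - 1)/(4*c^4 - 16*c^3 + 28*c^2 - 24*c + 9)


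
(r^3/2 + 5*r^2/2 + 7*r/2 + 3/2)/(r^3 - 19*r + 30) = (r^3 + 5*r^2 + 7*r + 3)/(2*(r^3 - 19*r + 30))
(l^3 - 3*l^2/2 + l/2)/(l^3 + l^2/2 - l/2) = (l - 1)/(l + 1)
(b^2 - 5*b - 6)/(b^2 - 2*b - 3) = (b - 6)/(b - 3)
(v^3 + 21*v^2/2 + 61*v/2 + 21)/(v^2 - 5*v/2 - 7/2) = (2*v^2 + 19*v + 42)/(2*v - 7)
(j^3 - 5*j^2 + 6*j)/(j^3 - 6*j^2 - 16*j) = (-j^2 + 5*j - 6)/(-j^2 + 6*j + 16)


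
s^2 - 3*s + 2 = (s - 2)*(s - 1)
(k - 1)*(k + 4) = k^2 + 3*k - 4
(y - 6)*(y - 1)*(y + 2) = y^3 - 5*y^2 - 8*y + 12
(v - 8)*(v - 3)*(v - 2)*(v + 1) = v^4 - 12*v^3 + 33*v^2 - 2*v - 48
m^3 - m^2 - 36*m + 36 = (m - 6)*(m - 1)*(m + 6)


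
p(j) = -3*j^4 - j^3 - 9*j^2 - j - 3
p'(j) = -12*j^3 - 3*j^2 - 18*j - 1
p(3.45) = -579.64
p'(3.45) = -591.57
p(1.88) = -80.81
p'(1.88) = -125.18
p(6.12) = -4783.93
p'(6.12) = -2974.17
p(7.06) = -8263.70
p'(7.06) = -4500.36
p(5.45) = -3084.37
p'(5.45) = -2130.75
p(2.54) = -204.86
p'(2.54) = -262.72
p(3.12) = -408.38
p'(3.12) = -450.82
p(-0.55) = -5.28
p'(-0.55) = 9.99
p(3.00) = -357.00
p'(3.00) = -406.00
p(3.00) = -357.00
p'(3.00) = -406.00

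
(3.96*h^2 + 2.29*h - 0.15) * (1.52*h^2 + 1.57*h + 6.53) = 6.0192*h^4 + 9.698*h^3 + 29.2261*h^2 + 14.7182*h - 0.9795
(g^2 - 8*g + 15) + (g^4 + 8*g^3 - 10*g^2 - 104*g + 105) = g^4 + 8*g^3 - 9*g^2 - 112*g + 120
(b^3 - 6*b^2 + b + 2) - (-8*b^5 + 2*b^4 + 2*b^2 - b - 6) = 8*b^5 - 2*b^4 + b^3 - 8*b^2 + 2*b + 8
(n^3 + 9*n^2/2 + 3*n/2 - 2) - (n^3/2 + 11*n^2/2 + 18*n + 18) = n^3/2 - n^2 - 33*n/2 - 20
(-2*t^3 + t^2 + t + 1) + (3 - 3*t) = -2*t^3 + t^2 - 2*t + 4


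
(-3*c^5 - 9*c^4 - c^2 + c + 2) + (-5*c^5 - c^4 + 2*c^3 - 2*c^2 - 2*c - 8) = -8*c^5 - 10*c^4 + 2*c^3 - 3*c^2 - c - 6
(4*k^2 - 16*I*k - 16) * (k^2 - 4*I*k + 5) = 4*k^4 - 32*I*k^3 - 60*k^2 - 16*I*k - 80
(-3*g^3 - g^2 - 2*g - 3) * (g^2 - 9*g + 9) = -3*g^5 + 26*g^4 - 20*g^3 + 6*g^2 + 9*g - 27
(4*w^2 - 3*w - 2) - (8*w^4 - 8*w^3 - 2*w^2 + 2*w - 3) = -8*w^4 + 8*w^3 + 6*w^2 - 5*w + 1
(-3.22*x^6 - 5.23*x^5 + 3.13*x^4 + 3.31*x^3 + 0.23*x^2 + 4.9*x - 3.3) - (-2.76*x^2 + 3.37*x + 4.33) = -3.22*x^6 - 5.23*x^5 + 3.13*x^4 + 3.31*x^3 + 2.99*x^2 + 1.53*x - 7.63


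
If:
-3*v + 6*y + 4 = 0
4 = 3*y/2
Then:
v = 20/3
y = 8/3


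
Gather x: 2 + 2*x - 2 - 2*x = 0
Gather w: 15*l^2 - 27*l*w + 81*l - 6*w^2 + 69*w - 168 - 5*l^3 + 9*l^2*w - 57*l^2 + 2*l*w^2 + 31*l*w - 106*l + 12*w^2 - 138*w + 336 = -5*l^3 - 42*l^2 - 25*l + w^2*(2*l + 6) + w*(9*l^2 + 4*l - 69) + 168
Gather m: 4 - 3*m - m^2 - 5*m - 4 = -m^2 - 8*m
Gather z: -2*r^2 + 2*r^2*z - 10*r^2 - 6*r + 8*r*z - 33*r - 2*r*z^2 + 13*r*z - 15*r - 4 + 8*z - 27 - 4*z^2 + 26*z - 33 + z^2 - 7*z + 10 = -12*r^2 - 54*r + z^2*(-2*r - 3) + z*(2*r^2 + 21*r + 27) - 54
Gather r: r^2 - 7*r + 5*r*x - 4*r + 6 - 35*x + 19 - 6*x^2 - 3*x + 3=r^2 + r*(5*x - 11) - 6*x^2 - 38*x + 28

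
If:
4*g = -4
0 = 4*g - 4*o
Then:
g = -1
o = -1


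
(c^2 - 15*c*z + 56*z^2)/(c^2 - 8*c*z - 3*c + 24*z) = (c - 7*z)/(c - 3)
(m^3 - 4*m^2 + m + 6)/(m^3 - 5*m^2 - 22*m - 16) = (m^2 - 5*m + 6)/(m^2 - 6*m - 16)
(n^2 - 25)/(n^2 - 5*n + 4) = (n^2 - 25)/(n^2 - 5*n + 4)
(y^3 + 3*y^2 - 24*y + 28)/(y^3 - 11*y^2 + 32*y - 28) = (y + 7)/(y - 7)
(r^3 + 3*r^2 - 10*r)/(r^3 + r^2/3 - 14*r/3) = 3*(r + 5)/(3*r + 7)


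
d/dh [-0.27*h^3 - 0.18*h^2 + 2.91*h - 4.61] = -0.81*h^2 - 0.36*h + 2.91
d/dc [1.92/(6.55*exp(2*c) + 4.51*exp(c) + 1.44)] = (-25.152*exp(c) - 8.6592)*exp(c)/(6.55*exp(2*c) + 4.51*exp(c) + 1.44)^2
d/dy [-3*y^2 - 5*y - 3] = -6*y - 5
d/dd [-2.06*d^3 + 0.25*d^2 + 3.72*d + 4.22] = -6.18*d^2 + 0.5*d + 3.72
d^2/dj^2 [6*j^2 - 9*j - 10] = 12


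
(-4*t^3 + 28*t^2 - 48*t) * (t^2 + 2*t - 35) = -4*t^5 + 20*t^4 + 148*t^3 - 1076*t^2 + 1680*t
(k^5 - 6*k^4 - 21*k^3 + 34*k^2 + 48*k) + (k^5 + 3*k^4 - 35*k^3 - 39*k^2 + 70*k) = 2*k^5 - 3*k^4 - 56*k^3 - 5*k^2 + 118*k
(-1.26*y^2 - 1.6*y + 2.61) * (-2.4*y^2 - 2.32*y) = 3.024*y^4 + 6.7632*y^3 - 2.552*y^2 - 6.0552*y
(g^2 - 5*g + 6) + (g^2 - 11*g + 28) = 2*g^2 - 16*g + 34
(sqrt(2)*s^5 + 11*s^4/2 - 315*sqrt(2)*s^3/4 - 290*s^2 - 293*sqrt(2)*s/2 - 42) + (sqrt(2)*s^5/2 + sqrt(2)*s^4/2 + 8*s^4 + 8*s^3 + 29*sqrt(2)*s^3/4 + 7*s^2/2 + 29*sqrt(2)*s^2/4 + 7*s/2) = 3*sqrt(2)*s^5/2 + sqrt(2)*s^4/2 + 27*s^4/2 - 143*sqrt(2)*s^3/2 + 8*s^3 - 573*s^2/2 + 29*sqrt(2)*s^2/4 - 293*sqrt(2)*s/2 + 7*s/2 - 42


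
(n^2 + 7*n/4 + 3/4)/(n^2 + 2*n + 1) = (n + 3/4)/(n + 1)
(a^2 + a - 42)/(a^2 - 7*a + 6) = (a + 7)/(a - 1)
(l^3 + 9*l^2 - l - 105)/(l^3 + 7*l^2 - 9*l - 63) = (l + 5)/(l + 3)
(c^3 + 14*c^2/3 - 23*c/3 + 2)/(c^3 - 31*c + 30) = (c - 1/3)/(c - 5)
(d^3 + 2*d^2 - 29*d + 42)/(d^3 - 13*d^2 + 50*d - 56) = (d^2 + 4*d - 21)/(d^2 - 11*d + 28)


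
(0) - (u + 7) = -u - 7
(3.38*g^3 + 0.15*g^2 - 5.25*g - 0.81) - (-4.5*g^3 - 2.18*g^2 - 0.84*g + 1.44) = 7.88*g^3 + 2.33*g^2 - 4.41*g - 2.25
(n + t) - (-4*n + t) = 5*n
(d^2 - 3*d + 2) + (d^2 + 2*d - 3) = 2*d^2 - d - 1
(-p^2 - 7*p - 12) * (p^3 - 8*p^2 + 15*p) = -p^5 + p^4 + 29*p^3 - 9*p^2 - 180*p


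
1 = 1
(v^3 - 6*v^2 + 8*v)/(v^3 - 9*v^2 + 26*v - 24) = v/(v - 3)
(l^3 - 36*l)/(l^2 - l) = (l^2 - 36)/(l - 1)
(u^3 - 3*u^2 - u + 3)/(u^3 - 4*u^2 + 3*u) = (u + 1)/u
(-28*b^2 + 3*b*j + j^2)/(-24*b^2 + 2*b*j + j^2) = (7*b + j)/(6*b + j)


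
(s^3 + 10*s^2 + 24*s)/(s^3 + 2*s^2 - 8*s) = (s + 6)/(s - 2)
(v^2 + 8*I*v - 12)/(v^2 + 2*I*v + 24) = (v + 2*I)/(v - 4*I)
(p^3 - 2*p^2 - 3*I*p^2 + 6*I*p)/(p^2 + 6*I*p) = (p^2 - 2*p - 3*I*p + 6*I)/(p + 6*I)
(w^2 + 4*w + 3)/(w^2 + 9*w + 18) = (w + 1)/(w + 6)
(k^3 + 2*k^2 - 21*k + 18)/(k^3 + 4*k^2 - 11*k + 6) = (k - 3)/(k - 1)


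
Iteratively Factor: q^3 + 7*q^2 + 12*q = (q)*(q^2 + 7*q + 12) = q*(q + 3)*(q + 4)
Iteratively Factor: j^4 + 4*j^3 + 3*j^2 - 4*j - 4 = (j + 2)*(j^3 + 2*j^2 - j - 2) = (j + 2)^2*(j^2 - 1) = (j - 1)*(j + 2)^2*(j + 1)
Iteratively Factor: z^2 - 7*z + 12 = (z - 3)*(z - 4)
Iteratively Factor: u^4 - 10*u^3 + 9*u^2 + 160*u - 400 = (u - 5)*(u^3 - 5*u^2 - 16*u + 80) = (u - 5)^2*(u^2 - 16) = (u - 5)^2*(u - 4)*(u + 4)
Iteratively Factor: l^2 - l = (l)*(l - 1)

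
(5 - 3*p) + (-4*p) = 5 - 7*p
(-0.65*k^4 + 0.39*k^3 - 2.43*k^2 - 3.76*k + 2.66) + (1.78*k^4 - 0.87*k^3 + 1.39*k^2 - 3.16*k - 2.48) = 1.13*k^4 - 0.48*k^3 - 1.04*k^2 - 6.92*k + 0.18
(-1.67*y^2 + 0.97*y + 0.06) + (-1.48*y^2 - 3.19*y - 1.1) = -3.15*y^2 - 2.22*y - 1.04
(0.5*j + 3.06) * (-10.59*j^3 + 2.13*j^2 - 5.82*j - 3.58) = -5.295*j^4 - 31.3404*j^3 + 3.6078*j^2 - 19.5992*j - 10.9548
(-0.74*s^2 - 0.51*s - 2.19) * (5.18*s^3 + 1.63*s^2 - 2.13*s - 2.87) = -3.8332*s^5 - 3.848*s^4 - 10.5993*s^3 - 0.359599999999999*s^2 + 6.1284*s + 6.2853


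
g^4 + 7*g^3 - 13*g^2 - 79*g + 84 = (g - 3)*(g - 1)*(g + 4)*(g + 7)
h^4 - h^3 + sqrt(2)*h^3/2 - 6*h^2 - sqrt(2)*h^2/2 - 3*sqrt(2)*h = h*(h - 3)*(h + 2)*(h + sqrt(2)/2)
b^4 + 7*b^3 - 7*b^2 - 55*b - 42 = (b - 3)*(b + 1)*(b + 2)*(b + 7)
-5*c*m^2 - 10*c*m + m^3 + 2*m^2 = m*(-5*c + m)*(m + 2)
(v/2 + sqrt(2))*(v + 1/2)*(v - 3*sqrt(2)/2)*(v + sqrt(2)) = v^4/2 + v^3/4 + 3*sqrt(2)*v^3/4 - 5*v^2/2 + 3*sqrt(2)*v^2/8 - 3*sqrt(2)*v - 5*v/4 - 3*sqrt(2)/2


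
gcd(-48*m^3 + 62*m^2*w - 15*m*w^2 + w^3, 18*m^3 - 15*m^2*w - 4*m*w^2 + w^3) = 6*m^2 - 7*m*w + w^2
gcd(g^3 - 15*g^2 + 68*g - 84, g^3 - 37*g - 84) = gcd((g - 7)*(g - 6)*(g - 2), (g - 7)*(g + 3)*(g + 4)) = g - 7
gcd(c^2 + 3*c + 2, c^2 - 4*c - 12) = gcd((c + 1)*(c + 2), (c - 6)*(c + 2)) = c + 2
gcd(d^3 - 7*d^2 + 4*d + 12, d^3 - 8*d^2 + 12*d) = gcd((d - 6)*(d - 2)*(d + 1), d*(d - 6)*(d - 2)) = d^2 - 8*d + 12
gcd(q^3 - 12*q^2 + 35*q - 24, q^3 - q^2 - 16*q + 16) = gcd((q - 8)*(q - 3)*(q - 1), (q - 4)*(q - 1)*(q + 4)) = q - 1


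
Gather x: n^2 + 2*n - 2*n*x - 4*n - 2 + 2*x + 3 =n^2 - 2*n + x*(2 - 2*n) + 1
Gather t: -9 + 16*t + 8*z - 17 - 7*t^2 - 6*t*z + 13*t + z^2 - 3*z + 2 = -7*t^2 + t*(29 - 6*z) + z^2 + 5*z - 24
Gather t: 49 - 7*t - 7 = 42 - 7*t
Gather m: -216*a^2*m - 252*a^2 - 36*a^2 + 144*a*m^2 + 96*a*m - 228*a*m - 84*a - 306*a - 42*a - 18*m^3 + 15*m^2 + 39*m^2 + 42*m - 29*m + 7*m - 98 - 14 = -288*a^2 - 432*a - 18*m^3 + m^2*(144*a + 54) + m*(-216*a^2 - 132*a + 20) - 112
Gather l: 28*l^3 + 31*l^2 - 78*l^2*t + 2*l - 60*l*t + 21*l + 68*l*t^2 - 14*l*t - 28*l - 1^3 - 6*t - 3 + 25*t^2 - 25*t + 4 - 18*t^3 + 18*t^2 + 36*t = 28*l^3 + l^2*(31 - 78*t) + l*(68*t^2 - 74*t - 5) - 18*t^3 + 43*t^2 + 5*t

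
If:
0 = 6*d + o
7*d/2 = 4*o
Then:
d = 0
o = 0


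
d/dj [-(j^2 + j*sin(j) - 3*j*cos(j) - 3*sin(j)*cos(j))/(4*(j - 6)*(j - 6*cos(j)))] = ((j - 6)*(j - 6*cos(j))*(-3*j*sin(j) - j*cos(j) - 2*j - sin(j) + 3*cos(j) + 3*cos(2*j)) + (j - 6)*(6*sin(j) + 1)*(j^2 + j*sin(j) - 3*j*cos(j) - 3*sin(2*j)/2) + (j - 6*cos(j))*(j^2 + j*sin(j) - 3*j*cos(j) - 3*sin(2*j)/2))/(4*(j - 6)^2*(j - 6*cos(j))^2)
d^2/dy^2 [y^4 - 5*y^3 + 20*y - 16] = 6*y*(2*y - 5)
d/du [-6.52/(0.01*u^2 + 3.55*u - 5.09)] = (0.1304*u + 23.146)/(0.01*u^2 + 3.55*u - 5.09)^2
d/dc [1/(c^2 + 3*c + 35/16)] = 256*(-2*c - 3)/(16*c^2 + 48*c + 35)^2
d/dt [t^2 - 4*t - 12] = 2*t - 4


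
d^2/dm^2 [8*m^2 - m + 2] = 16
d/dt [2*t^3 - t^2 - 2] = 2*t*(3*t - 1)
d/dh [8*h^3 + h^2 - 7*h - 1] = 24*h^2 + 2*h - 7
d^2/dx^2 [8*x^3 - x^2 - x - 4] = 48*x - 2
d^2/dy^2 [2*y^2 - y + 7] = 4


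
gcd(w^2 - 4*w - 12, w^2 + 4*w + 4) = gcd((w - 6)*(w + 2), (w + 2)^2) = w + 2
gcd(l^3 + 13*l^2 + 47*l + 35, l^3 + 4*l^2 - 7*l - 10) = l^2 + 6*l + 5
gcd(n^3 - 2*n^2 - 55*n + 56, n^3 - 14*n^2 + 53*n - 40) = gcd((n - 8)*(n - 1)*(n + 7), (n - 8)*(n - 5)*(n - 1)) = n^2 - 9*n + 8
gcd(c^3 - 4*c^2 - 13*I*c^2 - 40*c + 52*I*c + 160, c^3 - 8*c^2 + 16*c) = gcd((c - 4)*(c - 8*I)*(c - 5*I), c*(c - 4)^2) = c - 4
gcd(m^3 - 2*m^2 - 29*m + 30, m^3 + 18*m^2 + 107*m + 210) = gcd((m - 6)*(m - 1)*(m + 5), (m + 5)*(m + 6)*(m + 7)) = m + 5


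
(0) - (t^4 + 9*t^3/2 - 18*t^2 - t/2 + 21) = -t^4 - 9*t^3/2 + 18*t^2 + t/2 - 21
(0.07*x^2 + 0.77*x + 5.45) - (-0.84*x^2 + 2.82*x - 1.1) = 0.91*x^2 - 2.05*x + 6.55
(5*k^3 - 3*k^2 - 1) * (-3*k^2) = -15*k^5 + 9*k^4 + 3*k^2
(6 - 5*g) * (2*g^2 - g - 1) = -10*g^3 + 17*g^2 - g - 6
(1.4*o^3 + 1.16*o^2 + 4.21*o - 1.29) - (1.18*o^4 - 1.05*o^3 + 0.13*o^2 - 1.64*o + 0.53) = -1.18*o^4 + 2.45*o^3 + 1.03*o^2 + 5.85*o - 1.82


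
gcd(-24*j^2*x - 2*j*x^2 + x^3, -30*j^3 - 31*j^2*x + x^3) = -6*j + x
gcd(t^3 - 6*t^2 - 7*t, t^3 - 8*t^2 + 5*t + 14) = t^2 - 6*t - 7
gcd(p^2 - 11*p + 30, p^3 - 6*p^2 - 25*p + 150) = p^2 - 11*p + 30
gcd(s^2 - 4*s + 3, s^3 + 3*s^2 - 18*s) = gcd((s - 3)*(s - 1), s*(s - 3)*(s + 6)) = s - 3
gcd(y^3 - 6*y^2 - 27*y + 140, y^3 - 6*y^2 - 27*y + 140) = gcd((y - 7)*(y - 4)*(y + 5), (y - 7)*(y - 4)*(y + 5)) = y^3 - 6*y^2 - 27*y + 140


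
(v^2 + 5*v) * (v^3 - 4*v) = v^5 + 5*v^4 - 4*v^3 - 20*v^2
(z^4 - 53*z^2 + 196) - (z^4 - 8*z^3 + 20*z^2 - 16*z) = 8*z^3 - 73*z^2 + 16*z + 196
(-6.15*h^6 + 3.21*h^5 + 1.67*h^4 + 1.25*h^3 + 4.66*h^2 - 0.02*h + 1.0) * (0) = 0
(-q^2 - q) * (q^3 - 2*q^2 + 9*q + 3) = -q^5 + q^4 - 7*q^3 - 12*q^2 - 3*q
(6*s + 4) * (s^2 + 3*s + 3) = 6*s^3 + 22*s^2 + 30*s + 12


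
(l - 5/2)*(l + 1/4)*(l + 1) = l^3 - 5*l^2/4 - 23*l/8 - 5/8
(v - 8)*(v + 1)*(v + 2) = v^3 - 5*v^2 - 22*v - 16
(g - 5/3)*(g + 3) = g^2 + 4*g/3 - 5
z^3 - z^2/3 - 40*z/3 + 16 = (z - 3)*(z - 4/3)*(z + 4)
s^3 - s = s*(s - 1)*(s + 1)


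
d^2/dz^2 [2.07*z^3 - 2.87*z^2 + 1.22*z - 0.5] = 12.42*z - 5.74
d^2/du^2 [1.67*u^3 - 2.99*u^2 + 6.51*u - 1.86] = 10.02*u - 5.98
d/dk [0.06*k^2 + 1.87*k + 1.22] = 0.12*k + 1.87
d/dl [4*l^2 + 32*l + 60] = 8*l + 32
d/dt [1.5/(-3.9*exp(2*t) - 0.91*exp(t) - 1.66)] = (11.7*exp(t) + 1.365)*exp(t)/(3.9*exp(2*t) + 0.91*exp(t) + 1.66)^2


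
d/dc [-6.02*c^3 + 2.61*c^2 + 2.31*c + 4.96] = -18.06*c^2 + 5.22*c + 2.31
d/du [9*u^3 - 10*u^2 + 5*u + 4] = 27*u^2 - 20*u + 5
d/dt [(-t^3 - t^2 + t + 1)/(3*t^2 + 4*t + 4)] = t*(-3*t^3 - 8*t^2 - 19*t - 14)/(9*t^4 + 24*t^3 + 40*t^2 + 32*t + 16)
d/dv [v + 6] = 1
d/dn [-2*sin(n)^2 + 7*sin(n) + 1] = (7 - 4*sin(n))*cos(n)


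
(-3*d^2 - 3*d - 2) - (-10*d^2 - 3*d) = 7*d^2 - 2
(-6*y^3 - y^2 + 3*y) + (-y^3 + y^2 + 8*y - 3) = -7*y^3 + 11*y - 3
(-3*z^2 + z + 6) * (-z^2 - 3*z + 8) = 3*z^4 + 8*z^3 - 33*z^2 - 10*z + 48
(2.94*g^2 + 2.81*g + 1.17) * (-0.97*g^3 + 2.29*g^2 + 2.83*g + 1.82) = -2.8518*g^5 + 4.0069*g^4 + 13.6202*g^3 + 15.9824*g^2 + 8.4253*g + 2.1294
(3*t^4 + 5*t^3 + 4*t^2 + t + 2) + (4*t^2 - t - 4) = 3*t^4 + 5*t^3 + 8*t^2 - 2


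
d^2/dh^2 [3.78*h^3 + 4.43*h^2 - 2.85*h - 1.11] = 22.68*h + 8.86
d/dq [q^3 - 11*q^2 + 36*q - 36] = 3*q^2 - 22*q + 36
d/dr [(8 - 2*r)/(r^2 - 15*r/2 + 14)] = 8/(4*r^2 - 28*r + 49)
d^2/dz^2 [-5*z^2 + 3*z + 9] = -10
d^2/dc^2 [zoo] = 0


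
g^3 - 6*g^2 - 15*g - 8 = (g - 8)*(g + 1)^2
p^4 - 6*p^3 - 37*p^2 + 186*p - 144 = (p - 8)*(p - 3)*(p - 1)*(p + 6)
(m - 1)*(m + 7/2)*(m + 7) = m^3 + 19*m^2/2 + 14*m - 49/2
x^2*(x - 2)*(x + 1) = x^4 - x^3 - 2*x^2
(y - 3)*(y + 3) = y^2 - 9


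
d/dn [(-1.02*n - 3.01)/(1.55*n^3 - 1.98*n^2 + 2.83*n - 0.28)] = (3.162*n^3 + 11.9769*n^2 - 11.9196*n + 8.8039)/(2.4025*n^6 - 6.138*n^5 + 12.6934*n^4 - 12.0748*n^3 + 9.1177*n^2 - 1.5848*n + 0.0784)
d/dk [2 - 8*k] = -8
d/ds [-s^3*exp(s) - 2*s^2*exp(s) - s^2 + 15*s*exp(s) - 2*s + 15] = -s^3*exp(s) - 5*s^2*exp(s) + 11*s*exp(s) - 2*s + 15*exp(s) - 2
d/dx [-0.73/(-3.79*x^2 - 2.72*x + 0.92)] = (-5.5334*x - 1.9856)/(3.79*x^2 + 2.72*x - 0.92)^2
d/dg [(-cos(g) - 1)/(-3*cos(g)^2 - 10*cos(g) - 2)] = (3*cos(g)^2 + 6*cos(g) + 8)*sin(g)/(-3*sin(g)^2 + 10*cos(g) + 5)^2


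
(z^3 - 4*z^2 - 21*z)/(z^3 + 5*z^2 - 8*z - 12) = z*(z^2 - 4*z - 21)/(z^3 + 5*z^2 - 8*z - 12)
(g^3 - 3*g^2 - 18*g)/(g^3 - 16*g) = (g^2 - 3*g - 18)/(g^2 - 16)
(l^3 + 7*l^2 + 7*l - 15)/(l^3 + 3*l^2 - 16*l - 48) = (l^2 + 4*l - 5)/(l^2 - 16)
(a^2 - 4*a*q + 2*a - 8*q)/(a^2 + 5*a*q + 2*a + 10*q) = (a - 4*q)/(a + 5*q)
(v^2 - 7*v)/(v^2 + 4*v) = (v - 7)/(v + 4)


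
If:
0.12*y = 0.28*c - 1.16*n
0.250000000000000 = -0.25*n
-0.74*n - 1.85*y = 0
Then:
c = -3.97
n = -1.00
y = 0.40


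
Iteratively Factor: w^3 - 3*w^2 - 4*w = (w)*(w^2 - 3*w - 4) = w*(w - 4)*(w + 1)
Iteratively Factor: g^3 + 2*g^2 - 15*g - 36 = (g + 3)*(g^2 - g - 12) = (g + 3)^2*(g - 4)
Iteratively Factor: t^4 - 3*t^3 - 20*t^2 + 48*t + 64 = (t - 4)*(t^3 + t^2 - 16*t - 16) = (t - 4)^2*(t^2 + 5*t + 4) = (t - 4)^2*(t + 1)*(t + 4)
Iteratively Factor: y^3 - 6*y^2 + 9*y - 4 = (y - 4)*(y^2 - 2*y + 1) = (y - 4)*(y - 1)*(y - 1)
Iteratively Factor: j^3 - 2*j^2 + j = (j)*(j^2 - 2*j + 1) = j*(j - 1)*(j - 1)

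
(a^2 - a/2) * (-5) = -5*a^2 + 5*a/2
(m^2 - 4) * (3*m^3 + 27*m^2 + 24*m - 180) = 3*m^5 + 27*m^4 + 12*m^3 - 288*m^2 - 96*m + 720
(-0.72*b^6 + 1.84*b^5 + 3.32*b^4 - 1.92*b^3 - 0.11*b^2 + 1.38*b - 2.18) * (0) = 0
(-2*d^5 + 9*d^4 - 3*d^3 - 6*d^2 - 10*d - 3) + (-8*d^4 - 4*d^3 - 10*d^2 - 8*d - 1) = -2*d^5 + d^4 - 7*d^3 - 16*d^2 - 18*d - 4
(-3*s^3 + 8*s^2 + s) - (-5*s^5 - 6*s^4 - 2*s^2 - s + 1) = 5*s^5 + 6*s^4 - 3*s^3 + 10*s^2 + 2*s - 1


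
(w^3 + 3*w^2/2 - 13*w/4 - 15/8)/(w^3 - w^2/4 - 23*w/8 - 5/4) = (4*w^2 + 4*w - 15)/(4*w^2 - 3*w - 10)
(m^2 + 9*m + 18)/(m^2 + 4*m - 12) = (m + 3)/(m - 2)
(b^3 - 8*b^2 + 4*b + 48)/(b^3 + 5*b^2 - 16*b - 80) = (b^2 - 4*b - 12)/(b^2 + 9*b + 20)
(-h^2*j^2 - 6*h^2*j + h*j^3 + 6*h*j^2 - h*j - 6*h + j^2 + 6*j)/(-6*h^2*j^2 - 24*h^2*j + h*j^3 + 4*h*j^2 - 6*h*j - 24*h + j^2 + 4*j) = (h*j + 6*h - j^2 - 6*j)/(6*h*j + 24*h - j^2 - 4*j)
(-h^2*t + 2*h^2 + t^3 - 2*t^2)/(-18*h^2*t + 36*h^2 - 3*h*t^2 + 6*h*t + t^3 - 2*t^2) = (-h^2 + t^2)/(-18*h^2 - 3*h*t + t^2)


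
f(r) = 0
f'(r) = 0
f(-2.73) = 0.00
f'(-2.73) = 0.00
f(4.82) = 0.00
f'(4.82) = 0.00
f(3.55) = 0.00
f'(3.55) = 0.00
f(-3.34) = 0.00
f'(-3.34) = 0.00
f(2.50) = 0.00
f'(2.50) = 0.00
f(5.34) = 0.00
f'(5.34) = 0.00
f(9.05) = 0.00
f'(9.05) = 0.00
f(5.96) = 0.00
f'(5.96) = 0.00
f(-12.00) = 0.00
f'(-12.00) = 0.00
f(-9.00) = 0.00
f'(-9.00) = 0.00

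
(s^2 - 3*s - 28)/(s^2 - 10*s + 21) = (s + 4)/(s - 3)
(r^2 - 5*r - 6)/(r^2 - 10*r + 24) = (r + 1)/(r - 4)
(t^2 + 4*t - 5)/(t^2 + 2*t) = (t^2 + 4*t - 5)/(t*(t + 2))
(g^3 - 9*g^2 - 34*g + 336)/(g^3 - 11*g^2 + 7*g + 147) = (g^2 - 2*g - 48)/(g^2 - 4*g - 21)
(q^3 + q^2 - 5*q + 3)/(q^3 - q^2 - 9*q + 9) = (q - 1)/(q - 3)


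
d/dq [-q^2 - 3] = -2*q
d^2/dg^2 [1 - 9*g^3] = -54*g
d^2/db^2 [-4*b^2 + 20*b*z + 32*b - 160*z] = -8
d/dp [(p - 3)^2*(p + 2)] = (p - 3)*(3*p + 1)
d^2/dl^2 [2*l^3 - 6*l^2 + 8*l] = 12*l - 12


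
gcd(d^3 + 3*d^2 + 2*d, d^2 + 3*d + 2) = d^2 + 3*d + 2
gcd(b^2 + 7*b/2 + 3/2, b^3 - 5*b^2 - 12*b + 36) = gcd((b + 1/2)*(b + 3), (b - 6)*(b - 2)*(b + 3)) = b + 3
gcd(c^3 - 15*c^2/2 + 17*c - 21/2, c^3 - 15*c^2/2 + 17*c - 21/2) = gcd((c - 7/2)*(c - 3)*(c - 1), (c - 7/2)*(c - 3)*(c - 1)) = c^3 - 15*c^2/2 + 17*c - 21/2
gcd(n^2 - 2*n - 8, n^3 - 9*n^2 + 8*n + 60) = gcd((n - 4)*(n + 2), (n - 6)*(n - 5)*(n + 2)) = n + 2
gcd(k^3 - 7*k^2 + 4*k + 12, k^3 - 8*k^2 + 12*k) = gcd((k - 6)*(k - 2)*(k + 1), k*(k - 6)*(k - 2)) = k^2 - 8*k + 12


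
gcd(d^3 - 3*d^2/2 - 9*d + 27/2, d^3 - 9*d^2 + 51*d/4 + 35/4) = 1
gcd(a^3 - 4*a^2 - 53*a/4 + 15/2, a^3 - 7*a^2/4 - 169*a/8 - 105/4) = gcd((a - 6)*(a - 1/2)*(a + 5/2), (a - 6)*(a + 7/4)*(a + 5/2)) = a^2 - 7*a/2 - 15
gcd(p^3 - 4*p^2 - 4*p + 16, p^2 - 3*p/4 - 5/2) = p - 2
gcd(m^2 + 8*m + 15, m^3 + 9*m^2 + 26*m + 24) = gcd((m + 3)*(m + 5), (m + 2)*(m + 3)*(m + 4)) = m + 3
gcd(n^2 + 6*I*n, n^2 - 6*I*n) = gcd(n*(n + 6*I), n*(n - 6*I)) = n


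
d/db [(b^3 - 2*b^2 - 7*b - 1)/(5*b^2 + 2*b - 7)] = (5*b^4 + 4*b^3 + 10*b^2 + 38*b + 51)/(25*b^4 + 20*b^3 - 66*b^2 - 28*b + 49)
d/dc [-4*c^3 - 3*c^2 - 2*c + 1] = -12*c^2 - 6*c - 2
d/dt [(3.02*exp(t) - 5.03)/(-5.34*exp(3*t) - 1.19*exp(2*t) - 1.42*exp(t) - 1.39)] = (32.2536*exp(3*t) - 76.9868*exp(2*t) - 11.9714*exp(t) - 11.3404)*exp(t)/(28.5156*exp(6*t) + 12.7092*exp(5*t) + 16.5817*exp(4*t) + 18.2248*exp(3*t) + 5.3246*exp(2*t) + 3.9476*exp(t) + 1.9321)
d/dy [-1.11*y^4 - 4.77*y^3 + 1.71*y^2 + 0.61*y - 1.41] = -4.44*y^3 - 14.31*y^2 + 3.42*y + 0.61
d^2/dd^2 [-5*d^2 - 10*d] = -10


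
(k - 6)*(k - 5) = k^2 - 11*k + 30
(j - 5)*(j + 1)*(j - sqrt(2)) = j^3 - 4*j^2 - sqrt(2)*j^2 - 5*j + 4*sqrt(2)*j + 5*sqrt(2)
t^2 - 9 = (t - 3)*(t + 3)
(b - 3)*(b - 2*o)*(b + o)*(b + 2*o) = b^4 + b^3*o - 3*b^3 - 4*b^2*o^2 - 3*b^2*o - 4*b*o^3 + 12*b*o^2 + 12*o^3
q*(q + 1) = q^2 + q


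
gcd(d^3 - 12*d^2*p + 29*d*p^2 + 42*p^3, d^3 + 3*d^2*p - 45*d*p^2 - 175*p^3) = -d + 7*p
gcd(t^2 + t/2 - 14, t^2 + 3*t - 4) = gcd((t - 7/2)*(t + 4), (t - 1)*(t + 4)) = t + 4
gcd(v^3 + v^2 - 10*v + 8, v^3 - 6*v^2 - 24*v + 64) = v^2 + 2*v - 8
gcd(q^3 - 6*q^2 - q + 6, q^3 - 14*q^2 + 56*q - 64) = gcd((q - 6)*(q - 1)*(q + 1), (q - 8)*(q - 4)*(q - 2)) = 1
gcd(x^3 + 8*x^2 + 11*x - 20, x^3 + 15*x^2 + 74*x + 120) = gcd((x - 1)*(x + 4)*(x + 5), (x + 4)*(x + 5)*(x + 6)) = x^2 + 9*x + 20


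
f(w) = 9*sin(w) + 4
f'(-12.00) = 7.59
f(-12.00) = 8.83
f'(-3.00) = -8.91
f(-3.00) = 2.73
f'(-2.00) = -3.75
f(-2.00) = -4.18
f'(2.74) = -8.28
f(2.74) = 7.52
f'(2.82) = -8.54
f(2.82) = 6.84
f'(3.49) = -8.46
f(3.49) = 0.93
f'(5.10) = 3.40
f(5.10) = -4.33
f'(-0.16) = 8.89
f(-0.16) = 2.57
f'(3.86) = -6.78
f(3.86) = -1.92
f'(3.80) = -7.12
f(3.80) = -1.51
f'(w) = 9*cos(w)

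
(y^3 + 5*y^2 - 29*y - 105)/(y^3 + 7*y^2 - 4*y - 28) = (y^2 - 2*y - 15)/(y^2 - 4)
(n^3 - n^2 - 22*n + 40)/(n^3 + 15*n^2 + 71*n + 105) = (n^2 - 6*n + 8)/(n^2 + 10*n + 21)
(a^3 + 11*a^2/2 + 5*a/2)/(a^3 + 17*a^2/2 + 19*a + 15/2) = a/(a + 3)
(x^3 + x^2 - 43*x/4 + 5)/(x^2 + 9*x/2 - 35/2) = (x^2 + 7*x/2 - 2)/(x + 7)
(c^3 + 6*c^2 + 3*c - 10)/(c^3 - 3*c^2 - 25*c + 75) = (c^2 + c - 2)/(c^2 - 8*c + 15)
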